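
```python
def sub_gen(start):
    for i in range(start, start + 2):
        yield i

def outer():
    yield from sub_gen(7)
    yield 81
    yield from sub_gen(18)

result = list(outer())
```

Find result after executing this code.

Step 1: outer() delegates to sub_gen(7):
  yield 7
  yield 8
Step 2: yield 81
Step 3: Delegates to sub_gen(18):
  yield 18
  yield 19
Therefore result = [7, 8, 81, 18, 19].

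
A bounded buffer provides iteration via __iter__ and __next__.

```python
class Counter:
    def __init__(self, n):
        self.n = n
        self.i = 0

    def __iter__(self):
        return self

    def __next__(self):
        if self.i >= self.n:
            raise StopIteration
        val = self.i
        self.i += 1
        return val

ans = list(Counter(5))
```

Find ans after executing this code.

Step 1: Counter(5) creates an iterator counting 0 to 4.
Step 2: list() consumes all values: [0, 1, 2, 3, 4].
Therefore ans = [0, 1, 2, 3, 4].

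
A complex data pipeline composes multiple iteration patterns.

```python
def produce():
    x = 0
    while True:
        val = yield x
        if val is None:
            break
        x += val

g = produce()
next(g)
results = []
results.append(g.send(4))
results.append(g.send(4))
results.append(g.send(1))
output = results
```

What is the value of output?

Step 1: next(g) -> yield 0.
Step 2: send(4) -> x = 4, yield 4.
Step 3: send(4) -> x = 8, yield 8.
Step 4: send(1) -> x = 9, yield 9.
Therefore output = [4, 8, 9].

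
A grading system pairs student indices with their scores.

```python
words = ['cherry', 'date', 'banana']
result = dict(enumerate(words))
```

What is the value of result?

Step 1: enumerate pairs indices with words:
  0 -> 'cherry'
  1 -> 'date'
  2 -> 'banana'
Therefore result = {0: 'cherry', 1: 'date', 2: 'banana'}.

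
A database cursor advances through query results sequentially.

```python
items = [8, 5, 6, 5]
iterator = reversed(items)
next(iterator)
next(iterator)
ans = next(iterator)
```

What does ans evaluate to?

Step 1: reversed([8, 5, 6, 5]) gives iterator: [5, 6, 5, 8].
Step 2: First next() = 5, second next() = 6.
Step 3: Third next() = 5.
Therefore ans = 5.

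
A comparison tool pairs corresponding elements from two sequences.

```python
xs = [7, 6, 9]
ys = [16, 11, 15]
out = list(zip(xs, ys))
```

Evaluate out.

Step 1: zip pairs elements at same index:
  Index 0: (7, 16)
  Index 1: (6, 11)
  Index 2: (9, 15)
Therefore out = [(7, 16), (6, 11), (9, 15)].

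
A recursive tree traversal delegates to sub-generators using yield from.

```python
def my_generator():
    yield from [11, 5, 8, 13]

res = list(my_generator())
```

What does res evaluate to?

Step 1: yield from delegates to the iterable, yielding each element.
Step 2: Collected values: [11, 5, 8, 13].
Therefore res = [11, 5, 8, 13].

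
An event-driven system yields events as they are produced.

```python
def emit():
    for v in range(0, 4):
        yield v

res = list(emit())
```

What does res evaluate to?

Step 1: The generator yields each value from range(0, 4).
Step 2: list() consumes all yields: [0, 1, 2, 3].
Therefore res = [0, 1, 2, 3].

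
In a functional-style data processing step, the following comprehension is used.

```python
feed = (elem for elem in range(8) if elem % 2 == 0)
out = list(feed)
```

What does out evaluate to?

Step 1: Filter range(8) keeping only even values:
  elem=0: even, included
  elem=1: odd, excluded
  elem=2: even, included
  elem=3: odd, excluded
  elem=4: even, included
  elem=5: odd, excluded
  elem=6: even, included
  elem=7: odd, excluded
Therefore out = [0, 2, 4, 6].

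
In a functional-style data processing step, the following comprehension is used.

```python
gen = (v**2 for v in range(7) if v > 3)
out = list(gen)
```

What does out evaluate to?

Step 1: For range(7), keep v > 3, then square:
  v=0: 0 <= 3, excluded
  v=1: 1 <= 3, excluded
  v=2: 2 <= 3, excluded
  v=3: 3 <= 3, excluded
  v=4: 4 > 3, yield 4**2 = 16
  v=5: 5 > 3, yield 5**2 = 25
  v=6: 6 > 3, yield 6**2 = 36
Therefore out = [16, 25, 36].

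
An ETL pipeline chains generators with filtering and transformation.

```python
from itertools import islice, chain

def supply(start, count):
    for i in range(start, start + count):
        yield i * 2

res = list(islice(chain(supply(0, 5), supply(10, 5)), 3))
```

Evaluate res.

Step 1: supply(0, 5) yields [0, 2, 4, 6, 8].
Step 2: supply(10, 5) yields [20, 22, 24, 26, 28].
Step 3: chain concatenates: [0, 2, 4, 6, 8, 20, 22, 24, 26, 28].
Step 4: islice takes first 3: [0, 2, 4].
Therefore res = [0, 2, 4].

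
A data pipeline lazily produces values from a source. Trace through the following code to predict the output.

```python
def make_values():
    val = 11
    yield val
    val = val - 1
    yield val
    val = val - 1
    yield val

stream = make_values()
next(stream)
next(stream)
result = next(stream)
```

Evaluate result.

Step 1: Trace through generator execution:
  Yield 1: val starts at 11, yield 11
  Yield 2: val = 11 - 1 = 10, yield 10
  Yield 3: val = 10 - 1 = 9, yield 9
Step 2: First next() gets 11, second next() gets the second value, third next() yields 9.
Therefore result = 9.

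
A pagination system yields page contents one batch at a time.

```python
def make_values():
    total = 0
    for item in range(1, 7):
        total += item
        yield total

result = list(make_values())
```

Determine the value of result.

Step 1: Generator accumulates running sum:
  item=1: total = 1, yield 1
  item=2: total = 3, yield 3
  item=3: total = 6, yield 6
  item=4: total = 10, yield 10
  item=5: total = 15, yield 15
  item=6: total = 21, yield 21
Therefore result = [1, 3, 6, 10, 15, 21].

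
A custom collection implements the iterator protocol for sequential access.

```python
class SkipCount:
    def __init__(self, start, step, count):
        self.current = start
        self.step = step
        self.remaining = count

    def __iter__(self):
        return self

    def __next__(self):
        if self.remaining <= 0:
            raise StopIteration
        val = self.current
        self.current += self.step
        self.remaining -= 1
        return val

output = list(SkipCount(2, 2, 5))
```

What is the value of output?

Step 1: SkipCount starts at 2, increments by 2, for 5 steps:
  Yield 2, then current += 2
  Yield 4, then current += 2
  Yield 6, then current += 2
  Yield 8, then current += 2
  Yield 10, then current += 2
Therefore output = [2, 4, 6, 8, 10].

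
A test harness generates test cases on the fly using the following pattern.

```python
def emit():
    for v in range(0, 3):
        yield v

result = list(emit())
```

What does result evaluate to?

Step 1: The generator yields each value from range(0, 3).
Step 2: list() consumes all yields: [0, 1, 2].
Therefore result = [0, 1, 2].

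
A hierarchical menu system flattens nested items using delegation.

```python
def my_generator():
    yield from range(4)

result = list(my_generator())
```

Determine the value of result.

Step 1: yield from delegates to the iterable, yielding each element.
Step 2: Collected values: [0, 1, 2, 3].
Therefore result = [0, 1, 2, 3].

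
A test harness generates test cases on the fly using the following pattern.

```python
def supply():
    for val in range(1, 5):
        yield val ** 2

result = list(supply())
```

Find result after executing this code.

Step 1: For each val in range(1, 5), yield val**2:
  val=1: yield 1**2 = 1
  val=2: yield 2**2 = 4
  val=3: yield 3**2 = 9
  val=4: yield 4**2 = 16
Therefore result = [1, 4, 9, 16].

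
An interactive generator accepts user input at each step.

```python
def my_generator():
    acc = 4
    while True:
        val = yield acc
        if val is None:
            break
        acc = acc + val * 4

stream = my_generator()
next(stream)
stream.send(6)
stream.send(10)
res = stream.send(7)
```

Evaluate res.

Step 1: next() -> yield acc=4.
Step 2: send(6) -> val=6, acc = 4 + 6*4 = 28, yield 28.
Step 3: send(10) -> val=10, acc = 28 + 10*4 = 68, yield 68.
Step 4: send(7) -> val=7, acc = 68 + 7*4 = 96, yield 96.
Therefore res = 96.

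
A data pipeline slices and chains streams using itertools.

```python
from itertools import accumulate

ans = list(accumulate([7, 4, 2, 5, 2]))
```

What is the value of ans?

Step 1: accumulate computes running sums:
  + 7 = 7
  + 4 = 11
  + 2 = 13
  + 5 = 18
  + 2 = 20
Therefore ans = [7, 11, 13, 18, 20].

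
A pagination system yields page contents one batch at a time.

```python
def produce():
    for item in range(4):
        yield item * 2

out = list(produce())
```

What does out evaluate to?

Step 1: For each item in range(4), yield item * 2:
  item=0: yield 0 * 2 = 0
  item=1: yield 1 * 2 = 2
  item=2: yield 2 * 2 = 4
  item=3: yield 3 * 2 = 6
Therefore out = [0, 2, 4, 6].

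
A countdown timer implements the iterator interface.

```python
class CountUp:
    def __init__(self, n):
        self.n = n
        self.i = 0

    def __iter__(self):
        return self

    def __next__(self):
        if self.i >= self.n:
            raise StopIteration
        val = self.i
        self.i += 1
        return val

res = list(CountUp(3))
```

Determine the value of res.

Step 1: CountUp(3) creates an iterator counting 0 to 2.
Step 2: list() consumes all values: [0, 1, 2].
Therefore res = [0, 1, 2].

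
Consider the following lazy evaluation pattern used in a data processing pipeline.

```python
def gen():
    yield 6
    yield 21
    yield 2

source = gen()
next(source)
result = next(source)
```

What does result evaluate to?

Step 1: gen() creates a generator.
Step 2: next(source) yields 6 (consumed and discarded).
Step 3: next(source) yields 21, assigned to result.
Therefore result = 21.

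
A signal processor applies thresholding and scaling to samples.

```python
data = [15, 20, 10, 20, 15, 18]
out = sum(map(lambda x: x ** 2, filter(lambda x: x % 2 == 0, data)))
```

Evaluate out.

Step 1: Filter even numbers from [15, 20, 10, 20, 15, 18]: [20, 10, 20, 18]
Step 2: Square each: [400, 100, 400, 324]
Step 3: Sum = 1224.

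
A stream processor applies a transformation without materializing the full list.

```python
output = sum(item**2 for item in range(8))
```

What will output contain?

Step 1: Compute item**2 for each item in range(8):
  item=0: 0**2 = 0
  item=1: 1**2 = 1
  item=2: 2**2 = 4
  item=3: 3**2 = 9
  item=4: 4**2 = 16
  item=5: 5**2 = 25
  item=6: 6**2 = 36
  item=7: 7**2 = 49
Step 2: sum = 0 + 1 + 4 + 9 + 16 + 25 + 36 + 49 = 140.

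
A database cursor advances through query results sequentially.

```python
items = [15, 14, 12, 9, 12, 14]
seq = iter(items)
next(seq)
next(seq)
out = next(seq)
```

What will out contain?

Step 1: Create iterator over [15, 14, 12, 9, 12, 14].
Step 2: next() consumes 15.
Step 3: next() consumes 14.
Step 4: next() returns 12.
Therefore out = 12.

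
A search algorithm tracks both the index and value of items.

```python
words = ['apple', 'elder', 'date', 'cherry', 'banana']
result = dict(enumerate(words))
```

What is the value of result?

Step 1: enumerate pairs indices with words:
  0 -> 'apple'
  1 -> 'elder'
  2 -> 'date'
  3 -> 'cherry'
  4 -> 'banana'
Therefore result = {0: 'apple', 1: 'elder', 2: 'date', 3: 'cherry', 4: 'banana'}.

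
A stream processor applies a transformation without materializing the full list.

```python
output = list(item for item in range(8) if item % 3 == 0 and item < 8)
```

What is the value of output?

Step 1: Filter range(8) where item % 3 == 0 and item < 8:
  item=0: both conditions met, included
  item=1: excluded (1 % 3 != 0)
  item=2: excluded (2 % 3 != 0)
  item=3: both conditions met, included
  item=4: excluded (4 % 3 != 0)
  item=5: excluded (5 % 3 != 0)
  item=6: both conditions met, included
  item=7: excluded (7 % 3 != 0)
Therefore output = [0, 3, 6].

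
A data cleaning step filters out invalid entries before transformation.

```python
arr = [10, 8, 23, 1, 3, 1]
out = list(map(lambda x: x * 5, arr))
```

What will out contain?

Step 1: Apply lambda x: x * 5 to each element:
  10 -> 50
  8 -> 40
  23 -> 115
  1 -> 5
  3 -> 15
  1 -> 5
Therefore out = [50, 40, 115, 5, 15, 5].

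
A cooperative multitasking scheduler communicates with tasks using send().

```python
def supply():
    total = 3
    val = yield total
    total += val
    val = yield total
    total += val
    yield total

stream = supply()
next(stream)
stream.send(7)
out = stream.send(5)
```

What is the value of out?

Step 1: next() -> yield total=3.
Step 2: send(7) -> val=7, total = 3+7 = 10, yield 10.
Step 3: send(5) -> val=5, total = 10+5 = 15, yield 15.
Therefore out = 15.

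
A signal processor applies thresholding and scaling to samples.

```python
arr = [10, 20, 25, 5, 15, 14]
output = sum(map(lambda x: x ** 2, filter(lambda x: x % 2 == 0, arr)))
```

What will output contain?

Step 1: Filter even numbers from [10, 20, 25, 5, 15, 14]: [10, 20, 14]
Step 2: Square each: [100, 400, 196]
Step 3: Sum = 696.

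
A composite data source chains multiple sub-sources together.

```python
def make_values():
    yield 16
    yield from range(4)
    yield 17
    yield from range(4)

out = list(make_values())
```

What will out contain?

Step 1: Trace yields in order:
  yield 16
  yield 0
  yield 1
  yield 2
  yield 3
  yield 17
  yield 0
  yield 1
  yield 2
  yield 3
Therefore out = [16, 0, 1, 2, 3, 17, 0, 1, 2, 3].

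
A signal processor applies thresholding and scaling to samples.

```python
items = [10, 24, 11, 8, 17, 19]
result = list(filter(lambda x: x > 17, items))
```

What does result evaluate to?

Step 1: Filter elements > 17:
  10: removed
  24: kept
  11: removed
  8: removed
  17: removed
  19: kept
Therefore result = [24, 19].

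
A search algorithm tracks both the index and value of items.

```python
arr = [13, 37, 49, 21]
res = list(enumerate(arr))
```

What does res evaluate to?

Step 1: enumerate pairs each element with its index:
  (0, 13)
  (1, 37)
  (2, 49)
  (3, 21)
Therefore res = [(0, 13), (1, 37), (2, 49), (3, 21)].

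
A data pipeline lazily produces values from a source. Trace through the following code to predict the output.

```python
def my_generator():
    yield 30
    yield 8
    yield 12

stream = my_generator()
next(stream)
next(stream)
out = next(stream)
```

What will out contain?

Step 1: my_generator() creates a generator.
Step 2: next(stream) yields 30 (consumed and discarded).
Step 3: next(stream) yields 8 (consumed and discarded).
Step 4: next(stream) yields 12, assigned to out.
Therefore out = 12.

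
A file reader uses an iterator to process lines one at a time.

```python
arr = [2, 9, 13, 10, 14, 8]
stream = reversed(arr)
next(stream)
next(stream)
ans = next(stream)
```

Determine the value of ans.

Step 1: reversed([2, 9, 13, 10, 14, 8]) gives iterator: [8, 14, 10, 13, 9, 2].
Step 2: First next() = 8, second next() = 14.
Step 3: Third next() = 10.
Therefore ans = 10.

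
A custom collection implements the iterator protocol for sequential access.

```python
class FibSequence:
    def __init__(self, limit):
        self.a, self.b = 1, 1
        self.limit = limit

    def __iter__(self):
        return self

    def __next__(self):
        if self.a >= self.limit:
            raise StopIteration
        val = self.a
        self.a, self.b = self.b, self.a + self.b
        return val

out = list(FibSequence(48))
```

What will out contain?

Step 1: Fibonacci-like sequence (a=1, b=1) until >= 48:
  Yield 1, then a,b = 1,2
  Yield 1, then a,b = 2,3
  Yield 2, then a,b = 3,5
  Yield 3, then a,b = 5,8
  Yield 5, then a,b = 8,13
  Yield 8, then a,b = 13,21
  Yield 13, then a,b = 21,34
  Yield 21, then a,b = 34,55
  Yield 34, then a,b = 55,89
Step 2: 55 >= 48, stop.
Therefore out = [1, 1, 2, 3, 5, 8, 13, 21, 34].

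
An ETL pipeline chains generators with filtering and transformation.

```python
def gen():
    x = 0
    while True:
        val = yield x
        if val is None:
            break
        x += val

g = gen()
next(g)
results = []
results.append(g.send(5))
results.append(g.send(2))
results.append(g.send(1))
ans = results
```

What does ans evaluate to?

Step 1: next(g) -> yield 0.
Step 2: send(5) -> x = 5, yield 5.
Step 3: send(2) -> x = 7, yield 7.
Step 4: send(1) -> x = 8, yield 8.
Therefore ans = [5, 7, 8].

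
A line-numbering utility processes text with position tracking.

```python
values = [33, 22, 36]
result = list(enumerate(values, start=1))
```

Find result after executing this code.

Step 1: enumerate with start=1:
  (1, 33)
  (2, 22)
  (3, 36)
Therefore result = [(1, 33), (2, 22), (3, 36)].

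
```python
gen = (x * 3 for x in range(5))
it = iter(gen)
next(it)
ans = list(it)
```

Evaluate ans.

Step 1: Generator produces [0, 3, 6, 9, 12].
Step 2: next(it) consumes first element (0).
Step 3: list(it) collects remaining: [3, 6, 9, 12].
Therefore ans = [3, 6, 9, 12].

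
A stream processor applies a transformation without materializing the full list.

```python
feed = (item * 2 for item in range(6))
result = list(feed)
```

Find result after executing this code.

Step 1: For each item in range(6), compute item*2:
  item=0: 0*2 = 0
  item=1: 1*2 = 2
  item=2: 2*2 = 4
  item=3: 3*2 = 6
  item=4: 4*2 = 8
  item=5: 5*2 = 10
Therefore result = [0, 2, 4, 6, 8, 10].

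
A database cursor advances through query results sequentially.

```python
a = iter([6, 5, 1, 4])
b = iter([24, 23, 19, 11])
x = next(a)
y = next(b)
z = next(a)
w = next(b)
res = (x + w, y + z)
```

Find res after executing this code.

Step 1: a iterates [6, 5, 1, 4], b iterates [24, 23, 19, 11].
Step 2: x = next(a) = 6, y = next(b) = 24.
Step 3: z = next(a) = 5, w = next(b) = 23.
Step 4: res = (6 + 23, 24 + 5) = (29, 29).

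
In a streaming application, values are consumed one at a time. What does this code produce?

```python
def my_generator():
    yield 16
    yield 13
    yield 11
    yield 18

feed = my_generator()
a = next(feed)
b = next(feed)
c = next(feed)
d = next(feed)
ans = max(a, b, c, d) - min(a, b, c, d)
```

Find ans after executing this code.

Step 1: Create generator and consume all values:
  a = next(feed) = 16
  b = next(feed) = 13
  c = next(feed) = 11
  d = next(feed) = 18
Step 2: max = 18, min = 11, ans = 18 - 11 = 7.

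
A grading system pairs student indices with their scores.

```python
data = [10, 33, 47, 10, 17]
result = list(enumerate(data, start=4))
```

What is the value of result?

Step 1: enumerate with start=4:
  (4, 10)
  (5, 33)
  (6, 47)
  (7, 10)
  (8, 17)
Therefore result = [(4, 10), (5, 33), (6, 47), (7, 10), (8, 17)].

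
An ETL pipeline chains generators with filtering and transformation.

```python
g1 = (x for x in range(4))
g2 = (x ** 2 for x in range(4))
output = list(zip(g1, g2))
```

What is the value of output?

Step 1: g1 produces [0, 1, 2, 3].
Step 2: g2 produces [0, 1, 4, 9].
Step 3: zip pairs them: [(0, 0), (1, 1), (2, 4), (3, 9)].
Therefore output = [(0, 0), (1, 1), (2, 4), (3, 9)].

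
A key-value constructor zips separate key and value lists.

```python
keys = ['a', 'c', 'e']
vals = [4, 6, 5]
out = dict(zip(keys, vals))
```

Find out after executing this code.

Step 1: zip pairs keys with values:
  'a' -> 4
  'c' -> 6
  'e' -> 5
Therefore out = {'a': 4, 'c': 6, 'e': 5}.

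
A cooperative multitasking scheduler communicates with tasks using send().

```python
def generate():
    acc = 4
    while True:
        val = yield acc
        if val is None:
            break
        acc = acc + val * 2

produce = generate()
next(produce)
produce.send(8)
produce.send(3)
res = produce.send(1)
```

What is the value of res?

Step 1: next() -> yield acc=4.
Step 2: send(8) -> val=8, acc = 4 + 8*2 = 20, yield 20.
Step 3: send(3) -> val=3, acc = 20 + 3*2 = 26, yield 26.
Step 4: send(1) -> val=1, acc = 26 + 1*2 = 28, yield 28.
Therefore res = 28.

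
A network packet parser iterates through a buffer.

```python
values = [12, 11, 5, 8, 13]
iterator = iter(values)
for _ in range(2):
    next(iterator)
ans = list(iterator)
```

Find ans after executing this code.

Step 1: Create iterator over [12, 11, 5, 8, 13].
Step 2: Advance 2 positions (consuming [12, 11]).
Step 3: list() collects remaining elements: [5, 8, 13].
Therefore ans = [5, 8, 13].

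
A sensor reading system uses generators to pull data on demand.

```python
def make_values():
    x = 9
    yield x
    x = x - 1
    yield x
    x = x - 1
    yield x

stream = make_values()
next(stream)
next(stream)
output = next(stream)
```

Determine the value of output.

Step 1: Trace through generator execution:
  Yield 1: x starts at 9, yield 9
  Yield 2: x = 9 - 1 = 8, yield 8
  Yield 3: x = 8 - 1 = 7, yield 7
Step 2: First next() gets 9, second next() gets the second value, third next() yields 7.
Therefore output = 7.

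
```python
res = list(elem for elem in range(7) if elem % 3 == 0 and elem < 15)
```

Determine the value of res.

Step 1: Filter range(7) where elem % 3 == 0 and elem < 15:
  elem=0: both conditions met, included
  elem=1: excluded (1 % 3 != 0)
  elem=2: excluded (2 % 3 != 0)
  elem=3: both conditions met, included
  elem=4: excluded (4 % 3 != 0)
  elem=5: excluded (5 % 3 != 0)
  elem=6: both conditions met, included
Therefore res = [0, 3, 6].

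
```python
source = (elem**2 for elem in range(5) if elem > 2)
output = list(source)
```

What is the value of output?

Step 1: For range(5), keep elem > 2, then square:
  elem=0: 0 <= 2, excluded
  elem=1: 1 <= 2, excluded
  elem=2: 2 <= 2, excluded
  elem=3: 3 > 2, yield 3**2 = 9
  elem=4: 4 > 2, yield 4**2 = 16
Therefore output = [9, 16].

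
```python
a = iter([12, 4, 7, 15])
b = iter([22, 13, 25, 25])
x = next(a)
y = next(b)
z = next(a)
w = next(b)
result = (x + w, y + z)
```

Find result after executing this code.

Step 1: a iterates [12, 4, 7, 15], b iterates [22, 13, 25, 25].
Step 2: x = next(a) = 12, y = next(b) = 22.
Step 3: z = next(a) = 4, w = next(b) = 13.
Step 4: result = (12 + 13, 22 + 4) = (25, 26).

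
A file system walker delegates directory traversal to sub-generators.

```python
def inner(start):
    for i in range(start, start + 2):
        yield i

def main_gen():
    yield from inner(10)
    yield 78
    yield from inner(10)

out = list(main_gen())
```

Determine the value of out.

Step 1: main_gen() delegates to inner(10):
  yield 10
  yield 11
Step 2: yield 78
Step 3: Delegates to inner(10):
  yield 10
  yield 11
Therefore out = [10, 11, 78, 10, 11].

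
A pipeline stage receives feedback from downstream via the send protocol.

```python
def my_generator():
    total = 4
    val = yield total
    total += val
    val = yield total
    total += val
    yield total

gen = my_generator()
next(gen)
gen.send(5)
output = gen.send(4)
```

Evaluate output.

Step 1: next() -> yield total=4.
Step 2: send(5) -> val=5, total = 4+5 = 9, yield 9.
Step 3: send(4) -> val=4, total = 9+4 = 13, yield 13.
Therefore output = 13.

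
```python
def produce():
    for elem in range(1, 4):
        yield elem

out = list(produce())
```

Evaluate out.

Step 1: The generator yields each value from range(1, 4).
Step 2: list() consumes all yields: [1, 2, 3].
Therefore out = [1, 2, 3].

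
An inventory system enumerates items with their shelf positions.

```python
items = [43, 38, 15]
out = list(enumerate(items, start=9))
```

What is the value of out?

Step 1: enumerate with start=9:
  (9, 43)
  (10, 38)
  (11, 15)
Therefore out = [(9, 43), (10, 38), (11, 15)].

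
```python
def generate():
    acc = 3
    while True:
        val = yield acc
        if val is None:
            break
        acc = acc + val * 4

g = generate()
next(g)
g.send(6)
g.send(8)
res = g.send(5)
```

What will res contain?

Step 1: next() -> yield acc=3.
Step 2: send(6) -> val=6, acc = 3 + 6*4 = 27, yield 27.
Step 3: send(8) -> val=8, acc = 27 + 8*4 = 59, yield 59.
Step 4: send(5) -> val=5, acc = 59 + 5*4 = 79, yield 79.
Therefore res = 79.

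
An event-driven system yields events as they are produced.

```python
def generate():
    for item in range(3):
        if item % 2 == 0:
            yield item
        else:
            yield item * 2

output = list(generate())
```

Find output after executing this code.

Step 1: For each item in range(3), yield item if even, else item*2:
  item=0 (even): yield 0
  item=1 (odd): yield 1*2 = 2
  item=2 (even): yield 2
Therefore output = [0, 2, 2].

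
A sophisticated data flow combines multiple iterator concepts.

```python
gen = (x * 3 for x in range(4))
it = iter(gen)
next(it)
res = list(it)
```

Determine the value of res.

Step 1: Generator produces [0, 3, 6, 9].
Step 2: next(it) consumes first element (0).
Step 3: list(it) collects remaining: [3, 6, 9].
Therefore res = [3, 6, 9].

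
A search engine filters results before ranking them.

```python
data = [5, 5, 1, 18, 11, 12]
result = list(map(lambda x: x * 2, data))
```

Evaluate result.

Step 1: Apply lambda x: x * 2 to each element:
  5 -> 10
  5 -> 10
  1 -> 2
  18 -> 36
  11 -> 22
  12 -> 24
Therefore result = [10, 10, 2, 36, 22, 24].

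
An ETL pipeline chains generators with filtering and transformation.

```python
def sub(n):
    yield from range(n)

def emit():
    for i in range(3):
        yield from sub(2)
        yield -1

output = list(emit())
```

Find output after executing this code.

Step 1: For each i in range(3):
  i=0: yield from sub(2) -> [0, 1], then yield -1
  i=1: yield from sub(2) -> [0, 1], then yield -1
  i=2: yield from sub(2) -> [0, 1], then yield -1
Therefore output = [0, 1, -1, 0, 1, -1, 0, 1, -1].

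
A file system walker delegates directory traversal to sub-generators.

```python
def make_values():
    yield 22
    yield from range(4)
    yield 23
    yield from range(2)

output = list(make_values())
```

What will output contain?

Step 1: Trace yields in order:
  yield 22
  yield 0
  yield 1
  yield 2
  yield 3
  yield 23
  yield 0
  yield 1
Therefore output = [22, 0, 1, 2, 3, 23, 0, 1].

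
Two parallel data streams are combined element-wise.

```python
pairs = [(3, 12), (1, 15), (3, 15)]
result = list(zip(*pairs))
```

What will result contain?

Step 1: zip(*pairs) transposes: unzips [(3, 12), (1, 15), (3, 15)] into separate sequences.
Step 2: First elements: (3, 1, 3), second elements: (12, 15, 15).
Therefore result = [(3, 1, 3), (12, 15, 15)].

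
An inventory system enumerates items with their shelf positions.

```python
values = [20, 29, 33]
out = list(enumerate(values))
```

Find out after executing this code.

Step 1: enumerate pairs each element with its index:
  (0, 20)
  (1, 29)
  (2, 33)
Therefore out = [(0, 20), (1, 29), (2, 33)].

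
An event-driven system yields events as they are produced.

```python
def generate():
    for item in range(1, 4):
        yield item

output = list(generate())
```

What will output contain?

Step 1: The generator yields each value from range(1, 4).
Step 2: list() consumes all yields: [1, 2, 3].
Therefore output = [1, 2, 3].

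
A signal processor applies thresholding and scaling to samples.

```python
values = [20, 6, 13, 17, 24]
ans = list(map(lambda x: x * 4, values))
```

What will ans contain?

Step 1: Apply lambda x: x * 4 to each element:
  20 -> 80
  6 -> 24
  13 -> 52
  17 -> 68
  24 -> 96
Therefore ans = [80, 24, 52, 68, 96].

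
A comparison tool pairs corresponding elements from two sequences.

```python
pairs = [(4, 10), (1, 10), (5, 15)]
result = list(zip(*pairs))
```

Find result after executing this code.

Step 1: zip(*pairs) transposes: unzips [(4, 10), (1, 10), (5, 15)] into separate sequences.
Step 2: First elements: (4, 1, 5), second elements: (10, 10, 15).
Therefore result = [(4, 1, 5), (10, 10, 15)].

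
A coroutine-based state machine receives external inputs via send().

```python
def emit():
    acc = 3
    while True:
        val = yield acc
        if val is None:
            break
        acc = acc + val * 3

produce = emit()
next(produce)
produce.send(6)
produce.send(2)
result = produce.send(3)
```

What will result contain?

Step 1: next() -> yield acc=3.
Step 2: send(6) -> val=6, acc = 3 + 6*3 = 21, yield 21.
Step 3: send(2) -> val=2, acc = 21 + 2*3 = 27, yield 27.
Step 4: send(3) -> val=3, acc = 27 + 3*3 = 36, yield 36.
Therefore result = 36.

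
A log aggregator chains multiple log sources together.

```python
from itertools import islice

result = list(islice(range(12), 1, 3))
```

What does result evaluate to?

Step 1: islice(range(12), 1, 3) takes elements at indices [1, 3).
Step 2: Elements: [1, 2].
Therefore result = [1, 2].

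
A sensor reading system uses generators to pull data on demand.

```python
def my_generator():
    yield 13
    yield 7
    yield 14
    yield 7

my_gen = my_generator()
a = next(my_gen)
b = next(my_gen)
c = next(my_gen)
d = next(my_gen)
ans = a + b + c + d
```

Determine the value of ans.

Step 1: Create generator and consume all values:
  a = next(my_gen) = 13
  b = next(my_gen) = 7
  c = next(my_gen) = 14
  d = next(my_gen) = 7
Step 2: ans = 13 + 7 + 14 + 7 = 41.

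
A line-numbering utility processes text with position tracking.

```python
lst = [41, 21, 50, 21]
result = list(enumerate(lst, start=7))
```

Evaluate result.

Step 1: enumerate with start=7:
  (7, 41)
  (8, 21)
  (9, 50)
  (10, 21)
Therefore result = [(7, 41), (8, 21), (9, 50), (10, 21)].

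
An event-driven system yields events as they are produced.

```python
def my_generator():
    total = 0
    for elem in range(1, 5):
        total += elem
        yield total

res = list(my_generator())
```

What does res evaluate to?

Step 1: Generator accumulates running sum:
  elem=1: total = 1, yield 1
  elem=2: total = 3, yield 3
  elem=3: total = 6, yield 6
  elem=4: total = 10, yield 10
Therefore res = [1, 3, 6, 10].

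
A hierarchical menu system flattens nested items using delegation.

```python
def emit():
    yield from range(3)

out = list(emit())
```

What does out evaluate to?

Step 1: yield from delegates to the iterable, yielding each element.
Step 2: Collected values: [0, 1, 2].
Therefore out = [0, 1, 2].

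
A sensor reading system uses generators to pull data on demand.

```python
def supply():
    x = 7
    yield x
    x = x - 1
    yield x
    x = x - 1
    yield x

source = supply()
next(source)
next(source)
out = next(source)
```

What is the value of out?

Step 1: Trace through generator execution:
  Yield 1: x starts at 7, yield 7
  Yield 2: x = 7 - 1 = 6, yield 6
  Yield 3: x = 6 - 1 = 5, yield 5
Step 2: First next() gets 7, second next() gets the second value, third next() yields 5.
Therefore out = 5.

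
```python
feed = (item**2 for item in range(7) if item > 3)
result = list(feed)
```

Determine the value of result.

Step 1: For range(7), keep item > 3, then square:
  item=0: 0 <= 3, excluded
  item=1: 1 <= 3, excluded
  item=2: 2 <= 3, excluded
  item=3: 3 <= 3, excluded
  item=4: 4 > 3, yield 4**2 = 16
  item=5: 5 > 3, yield 5**2 = 25
  item=6: 6 > 3, yield 6**2 = 36
Therefore result = [16, 25, 36].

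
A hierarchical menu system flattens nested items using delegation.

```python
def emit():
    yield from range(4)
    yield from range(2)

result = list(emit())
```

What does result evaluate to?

Step 1: Trace yields in order:
  yield 0
  yield 1
  yield 2
  yield 3
  yield 0
  yield 1
Therefore result = [0, 1, 2, 3, 0, 1].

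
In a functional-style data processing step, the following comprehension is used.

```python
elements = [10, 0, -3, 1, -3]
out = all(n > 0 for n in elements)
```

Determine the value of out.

Step 1: Check n > 0 for each element in [10, 0, -3, 1, -3]:
  10 > 0: True
  0 > 0: False
  -3 > 0: False
  1 > 0: True
  -3 > 0: False
Step 2: all() returns False.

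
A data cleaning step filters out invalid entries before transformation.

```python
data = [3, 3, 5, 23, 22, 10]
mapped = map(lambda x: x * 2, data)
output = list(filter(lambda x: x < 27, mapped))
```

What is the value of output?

Step 1: Map x * 2:
  3 -> 6
  3 -> 6
  5 -> 10
  23 -> 46
  22 -> 44
  10 -> 20
Step 2: Filter for < 27:
  6: kept
  6: kept
  10: kept
  46: removed
  44: removed
  20: kept
Therefore output = [6, 6, 10, 20].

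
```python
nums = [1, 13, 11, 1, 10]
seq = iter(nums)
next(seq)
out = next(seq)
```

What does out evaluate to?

Step 1: Create iterator over [1, 13, 11, 1, 10].
Step 2: next() consumes 1.
Step 3: next() returns 13.
Therefore out = 13.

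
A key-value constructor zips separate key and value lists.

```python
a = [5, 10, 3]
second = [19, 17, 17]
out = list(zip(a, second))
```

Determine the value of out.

Step 1: zip pairs elements at same index:
  Index 0: (5, 19)
  Index 1: (10, 17)
  Index 2: (3, 17)
Therefore out = [(5, 19), (10, 17), (3, 17)].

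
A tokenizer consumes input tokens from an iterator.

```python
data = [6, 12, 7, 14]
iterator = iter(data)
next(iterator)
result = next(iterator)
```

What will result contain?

Step 1: Create iterator over [6, 12, 7, 14].
Step 2: next() consumes 6.
Step 3: next() returns 12.
Therefore result = 12.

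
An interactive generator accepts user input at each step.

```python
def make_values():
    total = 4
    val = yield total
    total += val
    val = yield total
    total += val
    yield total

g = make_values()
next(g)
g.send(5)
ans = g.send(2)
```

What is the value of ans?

Step 1: next() -> yield total=4.
Step 2: send(5) -> val=5, total = 4+5 = 9, yield 9.
Step 3: send(2) -> val=2, total = 9+2 = 11, yield 11.
Therefore ans = 11.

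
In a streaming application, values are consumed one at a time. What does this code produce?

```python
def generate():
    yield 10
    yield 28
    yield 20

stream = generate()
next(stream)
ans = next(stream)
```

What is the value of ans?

Step 1: generate() creates a generator.
Step 2: next(stream) yields 10 (consumed and discarded).
Step 3: next(stream) yields 28, assigned to ans.
Therefore ans = 28.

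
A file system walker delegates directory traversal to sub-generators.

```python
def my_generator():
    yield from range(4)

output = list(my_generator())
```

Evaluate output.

Step 1: yield from delegates to the iterable, yielding each element.
Step 2: Collected values: [0, 1, 2, 3].
Therefore output = [0, 1, 2, 3].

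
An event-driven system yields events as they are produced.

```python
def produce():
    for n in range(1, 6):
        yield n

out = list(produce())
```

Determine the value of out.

Step 1: The generator yields each value from range(1, 6).
Step 2: list() consumes all yields: [1, 2, 3, 4, 5].
Therefore out = [1, 2, 3, 4, 5].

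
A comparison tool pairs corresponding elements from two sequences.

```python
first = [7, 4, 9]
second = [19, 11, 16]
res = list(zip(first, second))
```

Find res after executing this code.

Step 1: zip pairs elements at same index:
  Index 0: (7, 19)
  Index 1: (4, 11)
  Index 2: (9, 16)
Therefore res = [(7, 19), (4, 11), (9, 16)].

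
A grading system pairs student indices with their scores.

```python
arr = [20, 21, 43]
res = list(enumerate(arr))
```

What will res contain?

Step 1: enumerate pairs each element with its index:
  (0, 20)
  (1, 21)
  (2, 43)
Therefore res = [(0, 20), (1, 21), (2, 43)].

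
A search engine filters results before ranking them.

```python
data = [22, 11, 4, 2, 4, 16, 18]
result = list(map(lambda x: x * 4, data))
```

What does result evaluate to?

Step 1: Apply lambda x: x * 4 to each element:
  22 -> 88
  11 -> 44
  4 -> 16
  2 -> 8
  4 -> 16
  16 -> 64
  18 -> 72
Therefore result = [88, 44, 16, 8, 16, 64, 72].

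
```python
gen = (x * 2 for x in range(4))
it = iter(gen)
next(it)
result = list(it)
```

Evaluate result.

Step 1: Generator produces [0, 2, 4, 6].
Step 2: next(it) consumes first element (0).
Step 3: list(it) collects remaining: [2, 4, 6].
Therefore result = [2, 4, 6].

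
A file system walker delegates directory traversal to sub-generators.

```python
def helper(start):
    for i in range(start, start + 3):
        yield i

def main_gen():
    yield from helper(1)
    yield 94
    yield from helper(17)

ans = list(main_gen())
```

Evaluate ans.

Step 1: main_gen() delegates to helper(1):
  yield 1
  yield 2
  yield 3
Step 2: yield 94
Step 3: Delegates to helper(17):
  yield 17
  yield 18
  yield 19
Therefore ans = [1, 2, 3, 94, 17, 18, 19].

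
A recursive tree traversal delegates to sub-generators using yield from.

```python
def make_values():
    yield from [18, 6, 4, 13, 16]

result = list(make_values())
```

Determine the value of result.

Step 1: yield from delegates to the iterable, yielding each element.
Step 2: Collected values: [18, 6, 4, 13, 16].
Therefore result = [18, 6, 4, 13, 16].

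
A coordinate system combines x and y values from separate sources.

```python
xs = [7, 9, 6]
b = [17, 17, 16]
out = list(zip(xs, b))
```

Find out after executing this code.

Step 1: zip pairs elements at same index:
  Index 0: (7, 17)
  Index 1: (9, 17)
  Index 2: (6, 16)
Therefore out = [(7, 17), (9, 17), (6, 16)].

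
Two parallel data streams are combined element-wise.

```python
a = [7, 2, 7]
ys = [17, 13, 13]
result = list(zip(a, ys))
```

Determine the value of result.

Step 1: zip pairs elements at same index:
  Index 0: (7, 17)
  Index 1: (2, 13)
  Index 2: (7, 13)
Therefore result = [(7, 17), (2, 13), (7, 13)].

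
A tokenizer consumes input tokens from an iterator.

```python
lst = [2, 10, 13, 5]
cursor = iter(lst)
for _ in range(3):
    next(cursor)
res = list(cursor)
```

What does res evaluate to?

Step 1: Create iterator over [2, 10, 13, 5].
Step 2: Advance 3 positions (consuming [2, 10, 13]).
Step 3: list() collects remaining elements: [5].
Therefore res = [5].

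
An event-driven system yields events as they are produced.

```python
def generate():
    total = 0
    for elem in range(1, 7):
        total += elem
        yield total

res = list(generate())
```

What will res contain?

Step 1: Generator accumulates running sum:
  elem=1: total = 1, yield 1
  elem=2: total = 3, yield 3
  elem=3: total = 6, yield 6
  elem=4: total = 10, yield 10
  elem=5: total = 15, yield 15
  elem=6: total = 21, yield 21
Therefore res = [1, 3, 6, 10, 15, 21].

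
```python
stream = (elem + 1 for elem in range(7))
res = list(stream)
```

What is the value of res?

Step 1: For each elem in range(7), compute elem+1:
  elem=0: 0+1 = 1
  elem=1: 1+1 = 2
  elem=2: 2+1 = 3
  elem=3: 3+1 = 4
  elem=4: 4+1 = 5
  elem=5: 5+1 = 6
  elem=6: 6+1 = 7
Therefore res = [1, 2, 3, 4, 5, 6, 7].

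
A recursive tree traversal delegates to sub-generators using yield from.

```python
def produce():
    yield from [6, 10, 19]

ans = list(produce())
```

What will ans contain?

Step 1: yield from delegates to the iterable, yielding each element.
Step 2: Collected values: [6, 10, 19].
Therefore ans = [6, 10, 19].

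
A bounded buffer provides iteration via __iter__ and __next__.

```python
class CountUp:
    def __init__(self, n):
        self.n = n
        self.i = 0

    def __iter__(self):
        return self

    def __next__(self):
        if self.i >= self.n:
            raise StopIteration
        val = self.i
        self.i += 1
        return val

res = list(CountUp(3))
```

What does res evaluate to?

Step 1: CountUp(3) creates an iterator counting 0 to 2.
Step 2: list() consumes all values: [0, 1, 2].
Therefore res = [0, 1, 2].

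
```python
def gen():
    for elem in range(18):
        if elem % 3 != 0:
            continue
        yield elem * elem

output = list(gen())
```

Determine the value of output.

Step 1: Only yield elem**2 when elem is divisible by 3:
  elem=0: 0 % 3 == 0, yield 0**2 = 0
  elem=3: 3 % 3 == 0, yield 3**2 = 9
  elem=6: 6 % 3 == 0, yield 6**2 = 36
  elem=9: 9 % 3 == 0, yield 9**2 = 81
  elem=12: 12 % 3 == 0, yield 12**2 = 144
  elem=15: 15 % 3 == 0, yield 15**2 = 225
Therefore output = [0, 9, 36, 81, 144, 225].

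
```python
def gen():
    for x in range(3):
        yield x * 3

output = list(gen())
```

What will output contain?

Step 1: For each x in range(3), yield x * 3:
  x=0: yield 0 * 3 = 0
  x=1: yield 1 * 3 = 3
  x=2: yield 2 * 3 = 6
Therefore output = [0, 3, 6].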